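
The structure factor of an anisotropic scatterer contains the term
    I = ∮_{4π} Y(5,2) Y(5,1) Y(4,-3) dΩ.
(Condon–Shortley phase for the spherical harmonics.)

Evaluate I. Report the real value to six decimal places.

-0.048522

m-sum 0 ✓  L=14 even ✓  0≤4≤10 ✓
Π(2lᵢ+1) = 11×11×9 = 1089
triangle coeff Δ(5,5,4) = 1/3153150
Σ_t [1,5]: t=1:−1/69120 t=2:+1/1728 t=3:−1/576 t=4:+1/1728 t=5:−1/69120 = -7/11520
(3j)²=2/143 [(5 5 4; 0 0 0)], sign=-1
Σ_t [2,3]: t=2:+1/6912 t=3:−1/5184 = -1/20736
(3j)²=5/2574 [(5 5 4; 2 1 -3)], sign=+1
⇒ 4πI² = 5/169
I = (-1)√(5/169/(4π)) = -0.04852178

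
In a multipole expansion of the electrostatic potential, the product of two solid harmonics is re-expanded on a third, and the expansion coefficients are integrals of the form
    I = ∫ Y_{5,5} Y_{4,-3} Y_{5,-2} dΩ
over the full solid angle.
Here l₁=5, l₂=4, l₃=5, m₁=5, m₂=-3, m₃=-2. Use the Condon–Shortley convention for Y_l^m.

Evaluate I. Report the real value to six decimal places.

0.140629

Checks pass: Σm=0; 14 even; l₃=5∈[1,9].
(2·5+1)(2·4+1)(2·5+1) = 1089
Δ: 4! 6! 4! / 15! → 1/3153150
sum: t=0:+1/69120 t=1:−1/1728 t=2:+1/576 t=3:−1/1728 t=4:+1/69120 = 7/11520
3j²(5 4 5; 0 0 0) = Δ·Π!·Σ² = 2/143  (sign -1)
sum: t=0:+1/103680 = 1/103680
3j²(5 4 5; 5 -3 -2) = Δ·Π!·Σ² = 7/429  (sign -1)
combine: 4πI² = 1089·2/143·7/429 = 42/169
take √, sign +1: I = 0.14062948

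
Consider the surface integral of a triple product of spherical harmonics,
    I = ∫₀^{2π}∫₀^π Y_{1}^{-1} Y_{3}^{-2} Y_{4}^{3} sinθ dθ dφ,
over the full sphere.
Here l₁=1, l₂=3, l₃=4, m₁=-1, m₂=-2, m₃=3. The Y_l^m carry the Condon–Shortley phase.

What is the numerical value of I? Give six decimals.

-0.282095

m-sum 0 ✓  L=8 even ✓  2≤4≤4 ✓
Π(2lᵢ+1) = 3×7×9 = 189
triangle coeff Δ(1,3,4) = 1/252
Σ_t [0,0]: t=0:+1/36 = 1/36
(3j)²=4/63 [(1 3 4; 0 0 0)], sign=+1
Σ_t [0,0]: t=0:+1/240 = 1/240
(3j)²=1/12 [(1 3 4; -1 -2 3)], sign=-1
⇒ 4πI² = 1/1
I = (-1)√(1/1/(4π)) = -0.28209479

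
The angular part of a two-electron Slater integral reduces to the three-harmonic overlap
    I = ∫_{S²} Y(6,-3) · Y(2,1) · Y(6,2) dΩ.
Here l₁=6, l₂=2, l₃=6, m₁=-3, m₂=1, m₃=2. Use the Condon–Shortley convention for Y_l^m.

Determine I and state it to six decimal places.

Checks pass: Σm=0; 14 even; l₃=6∈[4,8].
(2·6+1)(2·2+1)(2·6+1) = 845
Δ: 2! 10! 2! / 15! → 1/90090
sum: t=0:+1/69120 t=1:−1/14400 t=2:+1/69120 = -7/172800
3j²(6 2 6; 0 0 0) = Δ·Π!·Σ² = 14/715  (sign -1)
sum: t=1:−1/161280 t=2:+1/60480 = 1/96768
3j²(6 2 6; -3 1 2) = Δ·Π!·Σ² = 15/1001  (sign +1)
combine: 4πI² = 845·14/715·15/1001 = 30/121
take √, sign -1: I = -0.14046335

-0.140463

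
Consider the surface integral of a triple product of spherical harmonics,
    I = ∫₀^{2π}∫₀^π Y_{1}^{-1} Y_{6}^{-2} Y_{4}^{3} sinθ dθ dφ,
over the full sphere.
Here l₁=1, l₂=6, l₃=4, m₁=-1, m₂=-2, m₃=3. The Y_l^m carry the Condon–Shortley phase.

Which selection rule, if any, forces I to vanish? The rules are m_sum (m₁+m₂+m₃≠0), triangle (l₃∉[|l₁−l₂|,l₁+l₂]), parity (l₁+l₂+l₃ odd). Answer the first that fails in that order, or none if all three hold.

m₁+m₂+m₃ = -1 − 2 + 3 = 0  ✓
triangle: |1−6|=5 ≤ l₃=4 ≤ 1+6=7  ✗
parity: l₁+l₂+l₃ = 11 is odd

triangle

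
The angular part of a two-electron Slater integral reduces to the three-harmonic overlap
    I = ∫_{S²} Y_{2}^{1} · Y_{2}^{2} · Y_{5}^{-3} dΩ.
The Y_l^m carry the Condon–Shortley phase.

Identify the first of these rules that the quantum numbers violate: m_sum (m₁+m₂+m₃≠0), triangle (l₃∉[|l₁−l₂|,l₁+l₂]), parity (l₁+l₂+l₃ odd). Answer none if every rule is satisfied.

triangle

m₁+m₂+m₃ = 1 + 2 − 3 = 0  ✓
triangle: |2−2|=0 ≤ l₃=5 ≤ 2+2=4  ✗
parity: l₁+l₂+l₃ = 9 is odd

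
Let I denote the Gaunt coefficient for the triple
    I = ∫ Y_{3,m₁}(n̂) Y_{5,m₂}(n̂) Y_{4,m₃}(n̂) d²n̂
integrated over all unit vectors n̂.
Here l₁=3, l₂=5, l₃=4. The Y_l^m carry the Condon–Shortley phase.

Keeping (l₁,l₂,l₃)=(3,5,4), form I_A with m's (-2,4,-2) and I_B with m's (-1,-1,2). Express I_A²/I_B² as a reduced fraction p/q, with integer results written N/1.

3360/1849

Shared (l₁,l₂,l₃)=(3,5,4): N and (l;000)² cancel in I_A²/I_B².
A: Δ = 4!·2!·6!/13! = 1/180180; Racah Σ t=3..4: t=3:−1/8640 t=4:+1/2880 = 1/4320; ⇒ 3j(3 5 4; -2 4 -2)² = 8/429, sgn +1
B: Δ = 4!·2!·6!/13! = 1/180180; Racah Σ t=2..4: t=2:+1/384 t=3:−1/720 t=4:+1/34560 = 43/34560; ⇒ 3j(3 5 4; -1 -1 2)² = 1849/180180, sgn +1
I_A²/I_B² = (8/429)/(1849/180180) = 3360/1849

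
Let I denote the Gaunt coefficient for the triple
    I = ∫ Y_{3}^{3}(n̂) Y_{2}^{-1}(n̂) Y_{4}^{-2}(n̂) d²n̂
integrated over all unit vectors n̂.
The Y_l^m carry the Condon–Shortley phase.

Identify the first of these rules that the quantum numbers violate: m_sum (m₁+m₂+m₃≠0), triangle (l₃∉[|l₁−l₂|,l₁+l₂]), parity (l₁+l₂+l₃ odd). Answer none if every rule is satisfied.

parity

m₁+m₂+m₃ = 3 − 1 − 2 = 0  ✓
triangle: |3−2|=1 ≤ l₃=4 ≤ 3+2=5  ✓
parity: l₁+l₂+l₃ = 9 is odd  ✗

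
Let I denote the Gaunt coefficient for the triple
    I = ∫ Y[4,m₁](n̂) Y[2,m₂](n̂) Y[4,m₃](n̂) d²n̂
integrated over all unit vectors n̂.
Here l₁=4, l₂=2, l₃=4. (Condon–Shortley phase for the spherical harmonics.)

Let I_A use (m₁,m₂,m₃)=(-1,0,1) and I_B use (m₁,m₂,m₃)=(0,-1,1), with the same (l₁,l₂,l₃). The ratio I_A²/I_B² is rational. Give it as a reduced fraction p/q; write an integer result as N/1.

Shared (l₁,l₂,l₃)=(4,2,4): N and (l;000)² cancel in I_A²/I_B².
A: Δ = 2!·6!·2!/11! = 1/13860; Racah Σ t=0..2: t=0:+1/480 t=1:−1/48 t=2:+1/144 = -17/1440; ⇒ 3j(4 2 4; -1 0 1)² = 289/13860, sgn +1
B: Δ = 2!·6!·2!/11! = 1/13860; Racah Σ t=0..1: t=0:+1/96 t=1:−1/72 = -1/288; ⇒ 3j(4 2 4; 0 -1 1)² = 1/462, sgn +1
I_A²/I_B² = (289/13860)/(1/462) = 289/30

289/30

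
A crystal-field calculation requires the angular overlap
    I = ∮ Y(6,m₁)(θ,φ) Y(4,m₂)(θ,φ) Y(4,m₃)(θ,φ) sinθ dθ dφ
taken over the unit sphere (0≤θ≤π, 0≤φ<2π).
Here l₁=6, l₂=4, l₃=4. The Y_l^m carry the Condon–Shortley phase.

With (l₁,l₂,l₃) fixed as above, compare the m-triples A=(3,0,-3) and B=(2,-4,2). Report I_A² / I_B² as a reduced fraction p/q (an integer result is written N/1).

5/4

l's match ⇒ only the (l;m) 3-j factors differ between A and B.
A: triangle coeff Δ(6,4,4) = 1/1261260; Σ_t [2,3]: t=2:+1/11520 t=3:−1/25920 = 1/20736; (3j)²=5/429 [(6 4 4; 3 0 -3)], sign=-1
B: triangle coeff Δ(6,4,4) = 1/1261260; Σ_t [0,0]: t=0:+1/69120 = 1/69120; (3j)²=4/429 [(6 4 4; 2 -4 2)], sign=+1
I_A²/I_B² = (5/429)/(4/429) = 5/4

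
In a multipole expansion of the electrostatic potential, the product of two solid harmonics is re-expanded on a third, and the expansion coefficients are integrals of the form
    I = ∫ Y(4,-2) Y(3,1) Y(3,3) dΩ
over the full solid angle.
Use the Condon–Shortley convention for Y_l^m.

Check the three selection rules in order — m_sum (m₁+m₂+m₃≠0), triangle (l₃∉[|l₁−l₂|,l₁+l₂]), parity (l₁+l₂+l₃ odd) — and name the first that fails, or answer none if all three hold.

Σmᵢ = 2  ✗
l₃∈[|l₁−l₂|,l₁+l₂]=[1,7], have l₃=3
Σlᵢ = 10 ⇒ even

m_sum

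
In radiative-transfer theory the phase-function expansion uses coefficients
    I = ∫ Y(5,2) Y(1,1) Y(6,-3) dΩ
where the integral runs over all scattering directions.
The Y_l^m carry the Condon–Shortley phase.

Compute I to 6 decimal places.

Rules hold: Σm=0, L=12 even, 4≤6≤6.
N = 11·3·13 = 429
Δ = 0!·10!·2!/13! = 1/858
Racah Σ t=0..0: t=0:+1/14400 = 1/14400
⇒ 3j(5 1 6; 0 0 0)² = 6/143, sgn +1
Racah Σ t=0..0: t=0:+1/60480 = 1/60480
⇒ 3j(5 1 6; 2 1 -3)² = 6/143, sgn -1
4πI² = N·(3j₀)²·(3jₘ)² = 108/143
I = -1·√(0.755245/4π) = -0.24515397

-0.245154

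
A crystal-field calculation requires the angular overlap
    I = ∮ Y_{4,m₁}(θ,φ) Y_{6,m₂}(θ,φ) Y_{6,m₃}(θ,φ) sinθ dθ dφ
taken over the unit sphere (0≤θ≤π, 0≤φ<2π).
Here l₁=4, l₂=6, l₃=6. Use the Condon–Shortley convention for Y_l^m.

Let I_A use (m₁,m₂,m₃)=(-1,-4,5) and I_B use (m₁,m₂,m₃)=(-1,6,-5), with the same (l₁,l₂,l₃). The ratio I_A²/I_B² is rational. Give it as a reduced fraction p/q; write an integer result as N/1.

2/33

Same 4,6,6: normalisation and zero-m 3j drop out of the ratio.
A: Δ: 4! 4! 8! / 17! → 1/15315300; sum: t=1:−1/725760 t=2:+1/967680 = -1/2903040; 3j²(4 6 6; -1 -4 5) = Δ·Π!·Σ² = 5/3094  (sign +1)
B: Δ: 4! 4! 8! / 17! → 1/15315300; sum: t=4:+1/5806080 = 1/5806080; 3j²(4 6 6; -1 6 -5) = Δ·Π!·Σ² = 165/6188  (sign -1)
I_A²/I_B² = (5/3094)/(165/6188) = 2/33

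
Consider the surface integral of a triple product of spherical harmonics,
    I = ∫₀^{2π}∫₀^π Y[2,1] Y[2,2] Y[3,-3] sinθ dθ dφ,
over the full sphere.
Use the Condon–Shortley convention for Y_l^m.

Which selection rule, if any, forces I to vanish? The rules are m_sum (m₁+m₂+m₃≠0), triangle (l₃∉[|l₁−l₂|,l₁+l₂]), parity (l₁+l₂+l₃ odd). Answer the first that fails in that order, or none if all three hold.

parity

azimuthal sum: 1 + 2 − 3 = 0  ✓
0 ≤ 3 ≤ 4 (triangle on l)  ✓
L = 2 + 2 + 3 = 7 (odd)  ✗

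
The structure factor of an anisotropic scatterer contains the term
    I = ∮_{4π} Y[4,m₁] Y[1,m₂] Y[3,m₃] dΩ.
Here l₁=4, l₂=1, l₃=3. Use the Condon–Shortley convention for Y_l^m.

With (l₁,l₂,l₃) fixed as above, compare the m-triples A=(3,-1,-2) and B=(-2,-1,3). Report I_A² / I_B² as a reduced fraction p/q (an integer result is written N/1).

l's match ⇒ only the (l;m) 3-j factors differ between A and B.
A: triangle coeff Δ(4,1,3) = 1/252; Σ_t [0,0]: t=0:+1/240 = 1/240; (3j)²=1/12 [(4 1 3; 3 -1 -2)], sign=-1
B: triangle coeff Δ(4,1,3) = 1/252; Σ_t [0,0]: t=0:+1/1440 = 1/1440; (3j)²=1/252 [(4 1 3; -2 -1 3)], sign=+1
I_A²/I_B² = (1/12)/(1/252) = 21/1

21/1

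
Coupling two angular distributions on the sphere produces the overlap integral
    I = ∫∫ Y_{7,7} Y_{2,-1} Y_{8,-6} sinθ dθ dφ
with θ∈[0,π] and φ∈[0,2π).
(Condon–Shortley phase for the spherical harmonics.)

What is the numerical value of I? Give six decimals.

0.000000

Σlᵢ=17 odd — θ-integrand is odd under cosθ→−cosθ; I=0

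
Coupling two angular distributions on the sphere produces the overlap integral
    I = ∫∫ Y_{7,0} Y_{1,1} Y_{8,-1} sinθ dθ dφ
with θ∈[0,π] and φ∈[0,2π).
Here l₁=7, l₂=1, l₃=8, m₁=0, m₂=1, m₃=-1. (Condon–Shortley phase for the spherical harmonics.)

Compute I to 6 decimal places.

Rules hold: Σm=0, L=16 even, 6≤8≤8.
N = 15·3·17 = 765
Δ = 0!·14!·2!/17! = 1/2040
Racah Σ t=0..0: t=0:+1/25401600 = 1/25401600
⇒ 3j(7 1 8; 0 0 0)² = 8/255, sgn +1
Racah Σ t=0..0: t=0:+1/50803200 = 1/50803200
⇒ 3j(7 1 8; 0 1 -1)² = 3/170, sgn -1
4πI² = N·(3j₀)²·(3jₘ)² = 36/85
I = -1·√(0.423529/4π) = -0.18358486

-0.183585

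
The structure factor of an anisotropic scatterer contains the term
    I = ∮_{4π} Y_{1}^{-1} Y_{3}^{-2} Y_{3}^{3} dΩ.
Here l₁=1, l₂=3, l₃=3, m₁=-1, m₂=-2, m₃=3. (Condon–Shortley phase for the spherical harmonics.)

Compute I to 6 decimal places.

L=7 odd ⇒ parity kills the (l;000) factor ⇒ I = 0

0.000000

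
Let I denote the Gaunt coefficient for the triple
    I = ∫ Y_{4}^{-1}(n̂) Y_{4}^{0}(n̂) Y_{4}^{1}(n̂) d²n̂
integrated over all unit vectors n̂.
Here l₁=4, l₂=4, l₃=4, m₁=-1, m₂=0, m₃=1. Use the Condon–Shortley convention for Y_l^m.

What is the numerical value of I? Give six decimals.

-0.068481

m-sum 0 ✓  L=12 even ✓  0≤4≤8 ✓
Π(2lᵢ+1) = 9×9×9 = 729
triangle coeff Δ(4,4,4) = 1/450450
Σ_t [0,4]: t=0:+1/13824 t=1:−1/216 t=2:+1/64 t=3:−1/216 t=4:+1/13824 = 5/768
(3j)²=18/1001 [(4 4 4; 0 0 0)], sign=+1
Σ_t [1,4]: t=1:−1/864 t=2:+1/96 t=3:−1/144 t=4:+1/3456 = 1/384
(3j)²=9/2002 [(4 4 4; -1 0 1)], sign=-1
⇒ 4πI² = 59049/1002001
I = (-1)√(59049/1002001/(4π)) = -0.06848055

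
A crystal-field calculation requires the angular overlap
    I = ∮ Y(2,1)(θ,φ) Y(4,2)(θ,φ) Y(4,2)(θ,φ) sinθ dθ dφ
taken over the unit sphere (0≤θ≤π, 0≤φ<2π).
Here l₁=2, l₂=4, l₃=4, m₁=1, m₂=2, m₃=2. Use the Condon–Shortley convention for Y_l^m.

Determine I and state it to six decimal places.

0.000000

m-sum = 1 + 2 + 2 = 5 ≠ 0 ⇒ I = 0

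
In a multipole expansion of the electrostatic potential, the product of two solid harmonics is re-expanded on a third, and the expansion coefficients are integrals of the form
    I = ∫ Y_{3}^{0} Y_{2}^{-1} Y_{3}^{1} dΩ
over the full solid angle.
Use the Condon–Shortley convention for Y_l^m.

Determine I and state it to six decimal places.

Rules hold: Σm=0, L=8 even, 1≤3≤5.
N = 7·5·7 = 245
Δ = 2!·4!·2!/9! = 1/3780
Racah Σ t=0..2: t=0:+1/24 t=1:−1/4 t=2:+1/24 = -1/6
⇒ 3j(3 2 3; 0 0 0)² = 4/105, sgn +1
Racah Σ t=0..1: t=0:+1/12 t=1:−1/8 = -1/24
⇒ 3j(3 2 3; 0 -1 1)² = 1/210, sgn -1
4πI² = N·(3j₀)²·(3jₘ)² = 2/45
I = -1·√(0.0444444/4π) = -0.05947080

-0.059471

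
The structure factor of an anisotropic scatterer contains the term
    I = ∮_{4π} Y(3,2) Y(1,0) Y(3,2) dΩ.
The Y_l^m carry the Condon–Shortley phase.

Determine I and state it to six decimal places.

m-sum = 2 + 0 + 2 = 4 ≠ 0 ⇒ I = 0

0.000000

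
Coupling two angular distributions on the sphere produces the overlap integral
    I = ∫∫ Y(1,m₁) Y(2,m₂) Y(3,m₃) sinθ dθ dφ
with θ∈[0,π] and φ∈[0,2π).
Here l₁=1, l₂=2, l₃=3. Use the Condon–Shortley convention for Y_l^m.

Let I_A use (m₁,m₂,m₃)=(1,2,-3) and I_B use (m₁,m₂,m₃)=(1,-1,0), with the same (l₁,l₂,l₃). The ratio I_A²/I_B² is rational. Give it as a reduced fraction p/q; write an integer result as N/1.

l's match ⇒ only the (l;m) 3-j factors differ between A and B.
A: triangle coeff Δ(1,2,3) = 1/105; Σ_t [0,0]: t=0:+1/48 = 1/48; (3j)²=1/7 [(1 2 3; 1 2 -3)], sign=+1
B: triangle coeff Δ(1,2,3) = 1/105; Σ_t [0,0]: t=0:+1/12 = 1/12; (3j)²=1/35 [(1 2 3; 1 -1 0)], sign=-1
I_A²/I_B² = (1/7)/(1/35) = 5/1

5/1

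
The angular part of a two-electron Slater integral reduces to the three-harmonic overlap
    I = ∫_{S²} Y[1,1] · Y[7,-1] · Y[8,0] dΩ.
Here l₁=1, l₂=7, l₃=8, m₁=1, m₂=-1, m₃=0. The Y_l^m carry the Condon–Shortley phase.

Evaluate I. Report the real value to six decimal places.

Rules hold: Σm=0, L=16 even, 6≤8≤8.
N = 3·15·17 = 765
Δ = 0!·2!·14!/17! = 1/2040
Racah Σ t=0..0: t=0:+1/25401600 = 1/25401600
⇒ 3j(1 7 8; 0 0 0)² = 8/255, sgn +1
Racah Σ t=0..0: t=0:+1/58060800 = 1/58060800
⇒ 3j(1 7 8; 1 -1 0)² = 7/510, sgn +1
4πI² = N·(3j₀)²·(3jₘ)² = 28/85
I = +1·√(0.329412/4π) = 0.16190663

0.161907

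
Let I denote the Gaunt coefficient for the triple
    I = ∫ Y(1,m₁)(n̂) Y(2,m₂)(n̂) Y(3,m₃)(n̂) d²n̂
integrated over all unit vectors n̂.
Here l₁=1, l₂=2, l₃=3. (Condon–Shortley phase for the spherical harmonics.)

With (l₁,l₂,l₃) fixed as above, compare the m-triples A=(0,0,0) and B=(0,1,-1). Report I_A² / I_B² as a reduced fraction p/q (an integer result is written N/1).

Shared (l₁,l₂,l₃)=(1,2,3): N and (l;000)² cancel in I_A²/I_B².
A: Δ = 0!·2!·4!/7! = 1/105; Racah Σ t=0..0: t=0:+1/4 = 1/4; ⇒ 3j(1 2 3; 0 0 0)² = 3/35, sgn -1
B: Δ = 0!·2!·4!/7! = 1/105; Racah Σ t=0..0: t=0:+1/6 = 1/6; ⇒ 3j(1 2 3; 0 1 -1)² = 8/105, sgn +1
I_A²/I_B² = (3/35)/(8/105) = 9/8

9/8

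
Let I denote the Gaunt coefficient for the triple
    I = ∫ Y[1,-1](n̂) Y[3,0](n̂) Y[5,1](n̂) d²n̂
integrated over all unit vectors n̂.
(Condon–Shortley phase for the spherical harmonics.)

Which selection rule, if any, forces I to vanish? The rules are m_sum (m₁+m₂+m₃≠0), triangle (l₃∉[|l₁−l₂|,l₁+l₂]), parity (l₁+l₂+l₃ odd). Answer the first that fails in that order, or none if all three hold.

triangle

azimuthal sum: -1 + 0 + 1 = 0  ✓
2 ≤ 5 ≤ 4 (triangle on l)  ✗
L = 1 + 3 + 5 = 9 (odd)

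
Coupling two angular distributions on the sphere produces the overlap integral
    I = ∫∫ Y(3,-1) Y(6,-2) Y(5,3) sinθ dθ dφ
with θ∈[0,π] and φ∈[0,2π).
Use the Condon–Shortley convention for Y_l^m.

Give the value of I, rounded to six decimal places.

Checks pass: Σm=0; 14 even; l₃=5∈[3,9].
(2·3+1)(2·6+1)(2·5+1) = 1001
Δ: 4! 2! 8! / 15! → 1/675675
sum: t=1:−1/8640 t=2:+1/2304 t=3:−1/8640 = 7/34560
3j²(3 6 5; 0 0 0) = Δ·Π!·Σ² = 7/429  (sign -1)
sum: t=2:+1/11520 t=3:−1/30240 t=4:+1/1935360 = 1/18432
3j²(3 6 5; -1 -2 3) = Δ·Π!·Σ² = 7/429  (sign +1)
combine: 4πI² = 1001·7/429·7/429 = 343/1287
take √, sign -1: I = -0.14563067

-0.145631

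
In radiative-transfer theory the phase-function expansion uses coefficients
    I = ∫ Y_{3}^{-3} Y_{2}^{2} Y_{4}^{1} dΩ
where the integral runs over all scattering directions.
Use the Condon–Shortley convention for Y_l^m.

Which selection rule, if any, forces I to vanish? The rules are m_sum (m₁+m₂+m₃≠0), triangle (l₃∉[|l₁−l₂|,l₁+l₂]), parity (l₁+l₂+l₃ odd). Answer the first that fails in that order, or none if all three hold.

parity

m₁+m₂+m₃ = -3 + 2 + 1 = 0  ✓
triangle: |3−2|=1 ≤ l₃=4 ≤ 3+2=5  ✓
parity: l₁+l₂+l₃ = 9 is odd  ✗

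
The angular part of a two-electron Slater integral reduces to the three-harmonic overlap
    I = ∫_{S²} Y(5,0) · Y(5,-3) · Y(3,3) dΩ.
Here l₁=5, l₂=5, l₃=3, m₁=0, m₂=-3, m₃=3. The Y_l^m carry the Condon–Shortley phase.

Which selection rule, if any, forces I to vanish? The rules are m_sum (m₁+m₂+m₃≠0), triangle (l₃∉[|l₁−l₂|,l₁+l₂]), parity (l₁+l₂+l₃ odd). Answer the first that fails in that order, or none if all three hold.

Σmᵢ = 0  ✓
l₃∈[|l₁−l₂|,l₁+l₂]=[0,10], have l₃=3  ✓
Σlᵢ = 13 ⇒ odd  ✗

parity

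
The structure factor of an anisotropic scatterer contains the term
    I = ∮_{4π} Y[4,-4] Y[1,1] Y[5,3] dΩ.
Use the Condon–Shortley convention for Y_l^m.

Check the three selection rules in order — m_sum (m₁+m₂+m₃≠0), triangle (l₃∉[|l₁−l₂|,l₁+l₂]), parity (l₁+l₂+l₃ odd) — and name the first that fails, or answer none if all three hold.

m₁+m₂+m₃ = -4 + 1 + 3 = 0  ✓
triangle: |4−1|=3 ≤ l₃=5 ≤ 4+1=5  ✓
parity: l₁+l₂+l₃ = 10 is even  ✓

none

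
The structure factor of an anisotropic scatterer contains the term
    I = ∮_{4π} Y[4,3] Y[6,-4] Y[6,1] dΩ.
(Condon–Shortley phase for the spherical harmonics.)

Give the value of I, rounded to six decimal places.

-0.154578

Checks pass: Σm=0; 16 even; l₃=6∈[2,10].
(2·4+1)(2·6+1)(2·6+1) = 1521
Δ: 4! 4! 8! / 17! → 1/15315300
sum: t=0:+1/829440 t=1:−1/25920 t=2:+1/9216 t=3:−1/25920 t=4:+1/829440 = 7/207360
3j²(4 6 6; 0 0 0) = Δ·Π!·Σ² = 28/2431  (sign +1)
sum: t=0:+1/207360 t=1:−1/725760 = 1/290304
3j²(4 6 6; 3 -4 1) = Δ·Π!·Σ² = 125/7293  (sign -1)
combine: 4πI² = 1521·28/2431·125/7293 = 10500/34969
take √, sign -1: I = -0.15457815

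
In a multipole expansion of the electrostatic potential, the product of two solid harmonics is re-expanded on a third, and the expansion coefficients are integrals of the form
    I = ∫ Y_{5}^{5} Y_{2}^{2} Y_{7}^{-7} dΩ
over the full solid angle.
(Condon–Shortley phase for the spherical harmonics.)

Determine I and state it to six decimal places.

Checks pass: Σm=0; 14 even; l₃=7∈[3,7].
(2·5+1)(2·2+1)(2·7+1) = 825
Δ: 0! 10! 4! / 15! → 1/15015
sum: t=0:+1/57600 = 1/57600
3j²(5 2 7; 0 0 0) = Δ·Π!·Σ² = 21/715  (sign -1)
sum: t=0:+1/87091200 = 1/87091200
3j²(5 2 7; 5 2 -7) = Δ·Π!·Σ² = 1/15  (sign +1)
combine: 4πI² = 825·21/715·1/15 = 21/13
take √, sign -1: I = -0.35853622

-0.358536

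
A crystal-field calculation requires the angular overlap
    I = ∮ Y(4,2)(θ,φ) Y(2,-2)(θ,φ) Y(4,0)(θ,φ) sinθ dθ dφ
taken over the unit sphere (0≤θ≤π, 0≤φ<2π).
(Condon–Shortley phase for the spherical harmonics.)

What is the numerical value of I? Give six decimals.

-0.190365

Rules hold: Σm=0, L=10 even, 2≤4≤6.
N = 9·5·9 = 405
Δ = 2!·6!·2!/11! = 1/13860
Racah Σ t=0..2: t=0:+1/192 t=1:−1/36 t=2:+1/192 = -5/288
⇒ 3j(4 2 4; 0 0 0)² = 20/693, sgn -1
Racah Σ t=0..0: t=0:+1/192 = 1/192
⇒ 3j(4 2 4; 2 -2 0)² = 3/77, sgn +1
4πI² = N·(3j₀)²·(3jₘ)² = 2700/5929
I = -1·√(0.455389/4π) = -0.19036462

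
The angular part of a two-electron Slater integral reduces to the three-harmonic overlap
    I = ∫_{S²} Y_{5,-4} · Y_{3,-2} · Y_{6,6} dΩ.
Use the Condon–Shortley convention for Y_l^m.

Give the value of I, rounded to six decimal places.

Rules hold: Σm=0, L=14 even, 2≤6≤8.
N = 11·7·13 = 1001
Δ = 2!·8!·4!/15! = 1/675675
Racah Σ t=0..2: t=0:+1/8640 t=1:−1/2304 t=2:+1/8640 = -7/34560
⇒ 3j(5 3 6; 0 0 0)² = 7/429, sgn -1
Racah Σ t=1..1: t=1:−1/967680 = -1/967680
⇒ 3j(5 3 6; -4 -2 6)² = 3/91, sgn -1
4πI² = N·(3j₀)²·(3jₘ)² = 7/13
I = +1·√(0.538462/4π) = 0.20700098

0.207001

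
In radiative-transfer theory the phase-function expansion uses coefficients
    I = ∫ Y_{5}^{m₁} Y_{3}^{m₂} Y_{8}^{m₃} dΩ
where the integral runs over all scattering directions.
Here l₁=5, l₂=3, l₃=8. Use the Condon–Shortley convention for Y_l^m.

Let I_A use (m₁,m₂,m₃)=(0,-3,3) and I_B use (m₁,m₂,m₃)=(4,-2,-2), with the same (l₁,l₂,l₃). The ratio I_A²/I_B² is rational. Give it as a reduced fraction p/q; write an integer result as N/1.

Same 5,3,8: normalisation and zero-m 3j drop out of the ratio.
A: Δ: 0! 10! 6! / 17! → 1/136136; sum: t=0:+1/10368000 = 1/10368000; 3j²(5 3 8; 0 -3 3) = Δ·Π!·Σ² = 3/884  (sign -1)
B: Δ: 0! 10! 6! / 17! → 1/136136; sum: t=0:+1/43545600 = 1/43545600; 3j²(5 3 8; 4 -2 -2) = Δ·Π!·Σ² = 15/34034  (sign +1)
I_A²/I_B² = (3/884)/(15/34034) = 77/10

77/10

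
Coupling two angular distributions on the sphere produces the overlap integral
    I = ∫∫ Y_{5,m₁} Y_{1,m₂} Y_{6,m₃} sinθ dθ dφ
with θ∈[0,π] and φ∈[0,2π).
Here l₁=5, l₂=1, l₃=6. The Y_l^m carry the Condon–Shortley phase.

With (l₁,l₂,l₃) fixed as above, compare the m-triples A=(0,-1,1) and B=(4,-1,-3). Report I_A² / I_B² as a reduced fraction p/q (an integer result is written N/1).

7/1

Shared (l₁,l₂,l₃)=(5,1,6): N and (l;000)² cancel in I_A²/I_B².
A: Δ = 0!·10!·2!/13! = 1/858; Racah Σ t=0..0: t=0:+1/28800 = 1/28800; ⇒ 3j(5 1 6; 0 -1 1)² = 7/286, sgn -1
B: Δ = 0!·10!·2!/13! = 1/858; Racah Σ t=0..0: t=0:+1/725760 = 1/725760; ⇒ 3j(5 1 6; 4 -1 -3)² = 1/286, sgn -1
I_A²/I_B² = (7/286)/(1/286) = 7/1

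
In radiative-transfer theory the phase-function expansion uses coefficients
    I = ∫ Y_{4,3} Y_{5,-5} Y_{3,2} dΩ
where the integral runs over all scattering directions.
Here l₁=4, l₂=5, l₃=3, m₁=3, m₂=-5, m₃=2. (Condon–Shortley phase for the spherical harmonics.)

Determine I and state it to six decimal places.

m-sum 0 ✓  L=12 even ✓  1≤3≤9 ✓
Π(2lᵢ+1) = 9×11×7 = 693
triangle coeff Δ(4,5,3) = 1/180180
Σ_t [2,4]: t=2:+1/576 t=3:−1/144 t=4:+1/576 = -1/288
(3j)²=20/1001 [(4 5 3; 0 0 0)], sign=+1
Σ_t [0,0]: t=0:+1/17280 = 1/17280
(3j)²=35/858 [(4 5 3; 3 -5 2)], sign=-1
⇒ 4πI² = 1050/1859
I = (-1)√(1050/1859/(4π)) = -0.21200691

-0.212007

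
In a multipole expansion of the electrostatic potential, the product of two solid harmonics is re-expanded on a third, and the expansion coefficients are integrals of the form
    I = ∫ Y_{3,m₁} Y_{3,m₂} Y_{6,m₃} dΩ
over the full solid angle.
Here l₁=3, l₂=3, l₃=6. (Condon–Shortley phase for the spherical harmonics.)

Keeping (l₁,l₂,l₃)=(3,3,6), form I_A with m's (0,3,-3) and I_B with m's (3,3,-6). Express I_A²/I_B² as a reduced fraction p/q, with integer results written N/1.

l's match ⇒ only the (l;m) 3-j factors differ between A and B.
A: triangle coeff Δ(3,3,6) = 1/12012; Σ_t [0,0]: t=0:+1/25920 = 1/25920; (3j)²=1/143 [(3 3 6; 0 3 -3)], sign=-1
B: triangle coeff Δ(3,3,6) = 1/12012; Σ_t [0,0]: t=0:+1/518400 = 1/518400; (3j)²=1/13 [(3 3 6; 3 3 -6)], sign=+1
I_A²/I_B² = (1/143)/(1/13) = 1/11

1/11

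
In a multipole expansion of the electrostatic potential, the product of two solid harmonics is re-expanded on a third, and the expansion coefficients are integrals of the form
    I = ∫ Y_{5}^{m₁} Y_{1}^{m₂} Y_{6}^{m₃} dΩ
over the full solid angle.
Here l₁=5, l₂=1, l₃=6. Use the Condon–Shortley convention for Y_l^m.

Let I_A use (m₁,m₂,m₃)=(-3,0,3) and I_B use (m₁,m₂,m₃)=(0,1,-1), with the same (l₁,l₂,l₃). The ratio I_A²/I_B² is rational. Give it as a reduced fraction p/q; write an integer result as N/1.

Shared (l₁,l₂,l₃)=(5,1,6): N and (l;000)² cancel in I_A²/I_B².
A: Δ = 0!·10!·2!/13! = 1/858; Racah Σ t=0..0: t=0:+1/80640 = 1/80640; ⇒ 3j(5 1 6; -3 0 3)² = 9/286, sgn -1
B: Δ = 0!·10!·2!/13! = 1/858; Racah Σ t=0..0: t=0:+1/28800 = 1/28800; ⇒ 3j(5 1 6; 0 1 -1)² = 7/286, sgn -1
I_A²/I_B² = (9/286)/(7/286) = 9/7

9/7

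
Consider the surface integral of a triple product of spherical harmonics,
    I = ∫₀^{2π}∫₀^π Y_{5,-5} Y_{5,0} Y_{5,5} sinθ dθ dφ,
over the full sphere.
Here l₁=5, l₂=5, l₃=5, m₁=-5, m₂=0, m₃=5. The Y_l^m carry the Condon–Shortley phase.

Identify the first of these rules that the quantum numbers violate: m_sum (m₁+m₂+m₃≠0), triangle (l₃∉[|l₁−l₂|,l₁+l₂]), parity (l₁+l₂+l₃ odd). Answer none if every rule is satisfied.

azimuthal sum: -5 + 0 + 5 = 0  ✓
0 ≤ 5 ≤ 10 (triangle on l)  ✓
L = 5 + 5 + 5 = 15 (odd)  ✗

parity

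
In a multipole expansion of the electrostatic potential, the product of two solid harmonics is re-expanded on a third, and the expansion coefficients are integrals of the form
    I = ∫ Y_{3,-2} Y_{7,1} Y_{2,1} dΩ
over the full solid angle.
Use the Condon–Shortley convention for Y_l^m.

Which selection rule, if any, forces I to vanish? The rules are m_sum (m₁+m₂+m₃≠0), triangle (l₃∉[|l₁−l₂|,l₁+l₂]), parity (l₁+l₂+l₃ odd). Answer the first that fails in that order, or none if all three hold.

Σmᵢ = 0  ✓
l₃∈[|l₁−l₂|,l₁+l₂]=[4,10], have l₃=2  ✗
Σlᵢ = 12 ⇒ even

triangle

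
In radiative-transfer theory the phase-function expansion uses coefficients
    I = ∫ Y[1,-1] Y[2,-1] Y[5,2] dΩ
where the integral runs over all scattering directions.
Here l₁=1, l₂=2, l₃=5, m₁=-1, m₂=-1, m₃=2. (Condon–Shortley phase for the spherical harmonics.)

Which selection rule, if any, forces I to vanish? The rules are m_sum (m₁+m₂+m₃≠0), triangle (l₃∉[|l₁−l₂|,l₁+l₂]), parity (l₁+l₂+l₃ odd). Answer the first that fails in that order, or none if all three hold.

triangle

Σmᵢ = 0  ✓
l₃∈[|l₁−l₂|,l₁+l₂]=[1,3], have l₃=5  ✗
Σlᵢ = 8 ⇒ even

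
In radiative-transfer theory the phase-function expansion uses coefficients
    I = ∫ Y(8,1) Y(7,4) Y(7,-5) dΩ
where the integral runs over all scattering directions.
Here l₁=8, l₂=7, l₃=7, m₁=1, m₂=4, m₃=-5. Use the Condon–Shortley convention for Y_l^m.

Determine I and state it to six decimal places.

Checks pass: Σm=0; 22 even; l₃=7∈[1,15].
(2·8+1)(2·7+1)(2·7+1) = 3825
Δ: 8! 8! 6! / 23! → 1/22086194130
sum: t=1:−1/18289152000 t=2:+1/248832000 t=3:−1/24883200 t=4:+1/11943936 t=5:−1/24883200 t=6:+1/248832000 t=7:−1/18289152000 = 11/975421440
3j²(8 7 7; 0 0 0) = Δ·Π!·Σ² = 1750/289731  (sign -1)
sum: t=5:−1/746496000 t=6:+1/870912000 t=7:−1/9754214400 = -43/146313216000
3j²(8 7 7; 1 4 -5) = Δ·Π!·Σ² = 5547/3380195  (sign -1)
combine: 4πI² = 3825·1750/289731·5547/3380195 = 20801250/548653937
take √, sign +1: I = 0.05492759

0.054928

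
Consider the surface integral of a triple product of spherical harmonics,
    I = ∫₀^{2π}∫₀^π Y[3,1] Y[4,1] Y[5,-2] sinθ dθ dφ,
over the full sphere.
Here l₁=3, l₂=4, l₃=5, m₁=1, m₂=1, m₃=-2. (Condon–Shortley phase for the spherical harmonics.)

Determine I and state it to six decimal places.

0.148044

m-sum 0 ✓  L=12 even ✓  1≤5≤7 ✓
Π(2lᵢ+1) = 7×9×11 = 693
triangle coeff Δ(3,4,5) = 1/180180
Σ_t [0,2]: t=0:+1/576 t=1:−1/144 t=2:+1/576 = -1/288
(3j)²=20/1001 [(3 4 5; 0 0 0)], sign=+1
Σ_t [0,2]: t=0:+1/960 t=1:−1/288 t=2:+1/1728 = -1/540
(3j)²=128/6435 [(3 4 5; 1 1 -2)], sign=+1
⇒ 4πI² = 512/1859
I = (+1)√(512/1859/(4π)) = 0.14804384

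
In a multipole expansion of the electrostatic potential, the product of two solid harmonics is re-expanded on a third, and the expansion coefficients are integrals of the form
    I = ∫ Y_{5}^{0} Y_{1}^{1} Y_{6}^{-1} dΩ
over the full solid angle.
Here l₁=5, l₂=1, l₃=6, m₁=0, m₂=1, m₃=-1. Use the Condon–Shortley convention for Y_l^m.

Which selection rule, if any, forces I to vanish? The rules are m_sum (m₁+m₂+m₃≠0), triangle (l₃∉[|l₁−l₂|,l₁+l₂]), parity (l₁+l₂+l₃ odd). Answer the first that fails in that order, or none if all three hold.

Σmᵢ = 0  ✓
l₃∈[|l₁−l₂|,l₁+l₂]=[4,6], have l₃=6  ✓
Σlᵢ = 12 ⇒ even  ✓

none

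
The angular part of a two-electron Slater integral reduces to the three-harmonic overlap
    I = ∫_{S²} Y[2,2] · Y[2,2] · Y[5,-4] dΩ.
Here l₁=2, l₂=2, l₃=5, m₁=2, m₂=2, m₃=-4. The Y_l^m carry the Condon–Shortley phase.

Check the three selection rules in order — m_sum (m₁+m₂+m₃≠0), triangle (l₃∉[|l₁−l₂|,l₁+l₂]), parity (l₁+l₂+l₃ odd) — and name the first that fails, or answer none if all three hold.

m₁+m₂+m₃ = 2 + 2 − 4 = 0  ✓
triangle: |2−2|=0 ≤ l₃=5 ≤ 2+2=4  ✗
parity: l₁+l₂+l₃ = 9 is odd

triangle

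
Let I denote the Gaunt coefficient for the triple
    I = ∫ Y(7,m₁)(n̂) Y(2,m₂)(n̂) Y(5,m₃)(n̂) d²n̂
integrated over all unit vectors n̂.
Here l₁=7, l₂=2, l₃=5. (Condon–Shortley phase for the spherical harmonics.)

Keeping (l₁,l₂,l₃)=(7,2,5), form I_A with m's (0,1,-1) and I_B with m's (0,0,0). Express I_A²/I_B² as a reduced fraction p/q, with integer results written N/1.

5/9

l's match ⇒ only the (l;m) 3-j factors differ between A and B.
A: triangle coeff Δ(7,2,5) = 1/15015; Σ_t [3,3]: t=3:−1/103680 = -1/103680; (3j)²=7/429 [(7 2 5; 0 1 -1)], sign=-1
B: triangle coeff Δ(7,2,5) = 1/15015; Σ_t [2,2]: t=2:+1/57600 = 1/57600; (3j)²=21/715 [(7 2 5; 0 0 0)], sign=-1
I_A²/I_B² = (7/429)/(21/715) = 5/9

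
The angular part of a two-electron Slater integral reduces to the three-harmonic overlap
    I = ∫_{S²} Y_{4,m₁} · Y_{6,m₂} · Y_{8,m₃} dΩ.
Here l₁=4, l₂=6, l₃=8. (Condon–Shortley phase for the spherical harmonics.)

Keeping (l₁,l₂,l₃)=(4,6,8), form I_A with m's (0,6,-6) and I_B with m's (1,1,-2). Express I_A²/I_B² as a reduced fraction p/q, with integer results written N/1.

l's match ⇒ only the (l;m) 3-j factors differ between A and B.
A: triangle coeff Δ(4,6,8) = 1/23279256; Σ_t [2,2]: t=2:+1/348364800 = 1/348364800; (3j)²=11/646 [(4 6 8; 0 6 -6)], sign=+1
B: triangle coeff Δ(4,6,8) = 1/23279256; Σ_t [0,2]: t=0:+1/2177280 t=1:−1/829440 t=2:+1/3456000 = -199/435456000; (3j)²=39601/3879876 [(4 6 8; 1 1 -2)], sign=-1
I_A²/I_B² = (11/646)/(39601/3879876) = 66066/39601

66066/39601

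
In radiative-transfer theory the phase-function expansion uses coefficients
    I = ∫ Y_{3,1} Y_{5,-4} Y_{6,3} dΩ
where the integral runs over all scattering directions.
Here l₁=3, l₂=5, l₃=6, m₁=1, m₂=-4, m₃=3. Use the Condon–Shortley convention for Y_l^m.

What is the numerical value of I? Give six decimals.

0.176531

m-sum 0 ✓  L=14 even ✓  2≤6≤8 ✓
Π(2lᵢ+1) = 7×11×13 = 1001
triangle coeff Δ(3,5,6) = 1/675675
Σ_t [0,2]: t=0:+1/8640 t=1:−1/2304 t=2:+1/8640 = -7/34560
(3j)²=7/429 [(3 5 6; 0 0 0)], sign=-1
Σ_t [0,1]: t=0:+1/40320 t=1:−1/241920 = 1/48384
(3j)²=24/1001 [(3 5 6; 1 -4 3)], sign=-1
⇒ 4πI² = 56/143
I = (+1)√(56/143/(4π)) = 0.17653103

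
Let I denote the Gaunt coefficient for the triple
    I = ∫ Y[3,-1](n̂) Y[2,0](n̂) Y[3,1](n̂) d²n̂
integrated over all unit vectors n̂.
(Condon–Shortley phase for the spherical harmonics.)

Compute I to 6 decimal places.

Rules hold: Σm=0, L=8 even, 1≤3≤5.
N = 7·5·7 = 245
Δ = 2!·4!·2!/9! = 1/3780
Racah Σ t=0..2: t=0:+1/24 t=1:−1/4 t=2:+1/24 = -1/6
⇒ 3j(3 2 3; 0 0 0)² = 4/105, sgn +1
Racah Σ t=0..2: t=0:+1/96 t=1:−1/6 t=2:+1/16 = -3/32
⇒ 3j(3 2 3; -1 0 1)² = 3/140, sgn -1
4πI² = N·(3j₀)²·(3jₘ)² = 1/5
I = -1·√(0.2/4π) = -0.12615663

-0.126157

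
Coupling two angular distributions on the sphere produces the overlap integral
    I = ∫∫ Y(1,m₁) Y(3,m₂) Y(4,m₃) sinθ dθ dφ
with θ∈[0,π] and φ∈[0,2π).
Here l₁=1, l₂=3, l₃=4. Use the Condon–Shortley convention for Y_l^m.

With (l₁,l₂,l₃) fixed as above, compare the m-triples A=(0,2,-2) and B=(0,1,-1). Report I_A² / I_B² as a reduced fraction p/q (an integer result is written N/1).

4/5

l's match ⇒ only the (l;m) 3-j factors differ between A and B.
A: triangle coeff Δ(1,3,4) = 1/252; Σ_t [0,0]: t=0:+1/120 = 1/120; (3j)²=1/21 [(1 3 4; 0 2 -2)], sign=+1
B: triangle coeff Δ(1,3,4) = 1/252; Σ_t [0,0]: t=0:+1/48 = 1/48; (3j)²=5/84 [(1 3 4; 0 1 -1)], sign=-1
I_A²/I_B² = (1/21)/(5/84) = 4/5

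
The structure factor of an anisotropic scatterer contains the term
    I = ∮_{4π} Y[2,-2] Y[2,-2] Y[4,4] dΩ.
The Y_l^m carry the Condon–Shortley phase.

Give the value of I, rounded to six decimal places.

0.337168

Rules hold: Σm=0, L=8 even, 0≤4≤4.
N = 5·5·9 = 225
Δ = 0!·4!·4!/9! = 1/630
Racah Σ t=0..0: t=0:+1/16 = 1/16
⇒ 3j(2 2 4; 0 0 0)² = 2/35, sgn +1
Racah Σ t=0..0: t=0:+1/576 = 1/576
⇒ 3j(2 2 4; -2 -2 4)² = 1/9, sgn +1
4πI² = N·(3j₀)²·(3jₘ)² = 10/7
I = +1·√(1.42857/4π) = 0.33716777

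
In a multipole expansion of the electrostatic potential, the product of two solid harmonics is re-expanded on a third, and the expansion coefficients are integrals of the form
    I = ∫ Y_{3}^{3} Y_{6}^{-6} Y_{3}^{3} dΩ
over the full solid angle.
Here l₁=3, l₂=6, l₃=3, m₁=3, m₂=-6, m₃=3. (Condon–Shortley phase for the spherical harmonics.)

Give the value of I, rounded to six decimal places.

m-sum 0 ✓  L=12 even ✓  3≤3≤9 ✓
Π(2lᵢ+1) = 7×13×7 = 637
triangle coeff Δ(3,6,3) = 1/12012
Σ_t [3,3]: t=3:−1/1296 = -1/1296
(3j)²=100/3003 [(3 6 3; 0 0 0)], sign=+1
Σ_t [0,0]: t=0:+1/518400 = 1/518400
(3j)²=1/13 [(3 6 3; 3 -6 3)], sign=+1
⇒ 4πI² = 700/429
I = (+1)√(700/429/(4π)) = 0.36034246

0.360342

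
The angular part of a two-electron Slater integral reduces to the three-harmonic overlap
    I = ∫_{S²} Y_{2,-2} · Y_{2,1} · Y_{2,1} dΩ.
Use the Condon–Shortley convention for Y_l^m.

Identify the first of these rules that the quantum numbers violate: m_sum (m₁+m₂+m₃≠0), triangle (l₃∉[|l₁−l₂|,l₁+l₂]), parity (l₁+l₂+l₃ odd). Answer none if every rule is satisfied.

none

m₁+m₂+m₃ = -2 + 1 + 1 = 0  ✓
triangle: |2−2|=0 ≤ l₃=2 ≤ 2+2=4  ✓
parity: l₁+l₂+l₃ = 6 is even  ✓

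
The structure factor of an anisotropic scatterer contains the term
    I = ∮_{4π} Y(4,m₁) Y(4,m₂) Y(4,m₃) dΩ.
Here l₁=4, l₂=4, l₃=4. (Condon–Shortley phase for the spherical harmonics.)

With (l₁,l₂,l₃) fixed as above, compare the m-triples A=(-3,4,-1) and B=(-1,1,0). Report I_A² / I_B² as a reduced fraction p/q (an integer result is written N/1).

Shared (l₁,l₂,l₃)=(4,4,4): N and (l;000)² cancel in I_A²/I_B².
A: Δ = 4!·4!·4!/13! = 1/450450; Racah Σ t=4..4: t=4:+1/3456 = 1/3456; ⇒ 3j(4 4 4; -3 4 -1)² = 35/1287, sgn -1
B: Δ = 4!·4!·4!/13! = 1/450450; Racah Σ t=1..4: t=1:−1/3456 t=2:+1/144 t=3:−1/96 t=4:+1/864 = -1/384; ⇒ 3j(4 4 4; -1 1 0)² = 9/2002, sgn -1
I_A²/I_B² = (35/1287)/(9/2002) = 490/81

490/81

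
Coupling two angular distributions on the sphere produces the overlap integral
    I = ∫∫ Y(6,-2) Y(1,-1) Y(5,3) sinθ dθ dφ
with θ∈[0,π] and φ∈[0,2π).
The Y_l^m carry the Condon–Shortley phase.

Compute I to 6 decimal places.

Rules hold: Σm=0, L=12 even, 5≤5≤7.
N = 13·3·11 = 429
Δ = 2!·10!·0!/13! = 1/858
Racah Σ t=1..1: t=1:−1/14400 = -1/14400
⇒ 3j(6 1 5; 0 0 0)² = 6/143, sgn +1
Racah Σ t=0..0: t=0:+1/161280 = 1/161280
⇒ 3j(6 1 5; -2 -1 3)² = 1/143, sgn +1
4πI² = N·(3j₀)²·(3jₘ)² = 18/143
I = +1·√(0.125874/4π) = 0.10008369

0.100084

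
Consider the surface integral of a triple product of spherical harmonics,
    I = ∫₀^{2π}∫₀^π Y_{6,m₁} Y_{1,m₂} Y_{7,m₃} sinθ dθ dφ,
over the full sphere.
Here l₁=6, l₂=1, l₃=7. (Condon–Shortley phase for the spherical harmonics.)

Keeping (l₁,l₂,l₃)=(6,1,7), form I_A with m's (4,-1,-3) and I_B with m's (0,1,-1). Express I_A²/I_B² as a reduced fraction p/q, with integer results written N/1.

l's match ⇒ only the (l;m) 3-j factors differ between A and B.
A: triangle coeff Δ(6,1,7) = 1/1365; Σ_t [0,0]: t=0:+1/14515200 = 1/14515200; (3j)²=2/455 [(6 1 7; 4 -1 -3)], sign=+1
B: triangle coeff Δ(6,1,7) = 1/1365; Σ_t [0,0]: t=0:+1/1036800 = 1/1036800; (3j)²=4/195 [(6 1 7; 0 1 -1)], sign=+1
I_A²/I_B² = (2/455)/(4/195) = 3/14

3/14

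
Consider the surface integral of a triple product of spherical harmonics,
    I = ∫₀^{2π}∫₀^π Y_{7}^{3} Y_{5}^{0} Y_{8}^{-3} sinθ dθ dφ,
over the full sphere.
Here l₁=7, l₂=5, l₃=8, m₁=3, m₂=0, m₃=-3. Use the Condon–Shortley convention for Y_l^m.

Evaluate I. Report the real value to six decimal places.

Rules hold: Σm=0, L=20 even, 2≤8≤12.
N = 15·11·17 = 2805
Δ = 4!·10!·6!/21! = 1/814773960
Racah Σ t=0..4: t=0:+1/87091200 t=1:−1/4976640 t=2:+1/2073600 t=3:−1/4976640 t=4:+1/87091200 = 1/9676800
⇒ 3j(7 5 8; 0 0 0)² = 360/46189, sgn +1
Racah Σ t=0..4: t=0:+1/49766400 t=1:−1/8709120 t=2:+1/11612160 t=3:−1/104509440 t=4:+1/10450944000 = -1/55296000
⇒ 3j(7 5 8; 3 0 -3)² = 81/33592, sgn +1
4πI² = N·(3j₀)²·(3jₘ)² = 54675/1037153
I = +1·√(0.0527164/4π) = 0.06476913

0.064769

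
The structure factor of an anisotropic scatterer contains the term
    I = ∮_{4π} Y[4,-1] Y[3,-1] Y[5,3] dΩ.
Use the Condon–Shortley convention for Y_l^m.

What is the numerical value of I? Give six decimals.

m-sum = -1 − 1 + 3 = 1 ≠ 0 ⇒ I = 0

0.000000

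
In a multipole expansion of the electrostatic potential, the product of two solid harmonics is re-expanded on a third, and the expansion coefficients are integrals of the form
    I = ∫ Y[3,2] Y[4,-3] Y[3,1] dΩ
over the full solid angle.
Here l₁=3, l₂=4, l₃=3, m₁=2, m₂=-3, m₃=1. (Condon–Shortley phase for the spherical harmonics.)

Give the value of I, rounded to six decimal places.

Checks pass: Σm=0; 10 even; l₃=3∈[1,7].
(2·3+1)(2·4+1)(2·3+1) = 441
Δ: 4! 2! 4! / 11! → 1/34650
sum: t=1:−1/72 t=2:+1/16 t=3:−1/72 = 5/144
3j²(3 4 3; 0 0 0) = Δ·Π!·Σ² = 2/77  (sign -1)
sum: t=0:+1/144 t=1:−1/288 = 1/288
3j²(3 4 3; 2 -3 1) = Δ·Π!·Σ² = 1/99  (sign +1)
combine: 4πI² = 441·2/77·1/99 = 14/121
take √, sign -1: I = -0.09595473

-0.095955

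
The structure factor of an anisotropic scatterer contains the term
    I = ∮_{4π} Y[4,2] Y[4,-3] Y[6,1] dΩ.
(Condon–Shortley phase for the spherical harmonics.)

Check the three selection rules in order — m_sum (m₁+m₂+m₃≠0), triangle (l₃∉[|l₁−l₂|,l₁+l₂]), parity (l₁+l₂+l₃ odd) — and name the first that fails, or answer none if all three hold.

Σmᵢ = 0  ✓
l₃∈[|l₁−l₂|,l₁+l₂]=[0,8], have l₃=6  ✓
Σlᵢ = 14 ⇒ even  ✓

none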